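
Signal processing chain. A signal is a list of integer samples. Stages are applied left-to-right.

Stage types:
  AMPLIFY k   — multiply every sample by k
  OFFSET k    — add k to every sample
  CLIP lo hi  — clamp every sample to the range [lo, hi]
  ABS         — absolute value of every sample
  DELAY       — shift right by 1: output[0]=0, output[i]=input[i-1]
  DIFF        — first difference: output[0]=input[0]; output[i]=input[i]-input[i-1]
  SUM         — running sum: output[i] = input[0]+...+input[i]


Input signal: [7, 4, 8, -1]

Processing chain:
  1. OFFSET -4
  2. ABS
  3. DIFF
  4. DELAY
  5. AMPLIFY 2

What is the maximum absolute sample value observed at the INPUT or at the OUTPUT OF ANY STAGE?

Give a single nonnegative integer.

Answer: 8

Derivation:
Input: [7, 4, 8, -1] (max |s|=8)
Stage 1 (OFFSET -4): 7+-4=3, 4+-4=0, 8+-4=4, -1+-4=-5 -> [3, 0, 4, -5] (max |s|=5)
Stage 2 (ABS): |3|=3, |0|=0, |4|=4, |-5|=5 -> [3, 0, 4, 5] (max |s|=5)
Stage 3 (DIFF): s[0]=3, 0-3=-3, 4-0=4, 5-4=1 -> [3, -3, 4, 1] (max |s|=4)
Stage 4 (DELAY): [0, 3, -3, 4] = [0, 3, -3, 4] -> [0, 3, -3, 4] (max |s|=4)
Stage 5 (AMPLIFY 2): 0*2=0, 3*2=6, -3*2=-6, 4*2=8 -> [0, 6, -6, 8] (max |s|=8)
Overall max amplitude: 8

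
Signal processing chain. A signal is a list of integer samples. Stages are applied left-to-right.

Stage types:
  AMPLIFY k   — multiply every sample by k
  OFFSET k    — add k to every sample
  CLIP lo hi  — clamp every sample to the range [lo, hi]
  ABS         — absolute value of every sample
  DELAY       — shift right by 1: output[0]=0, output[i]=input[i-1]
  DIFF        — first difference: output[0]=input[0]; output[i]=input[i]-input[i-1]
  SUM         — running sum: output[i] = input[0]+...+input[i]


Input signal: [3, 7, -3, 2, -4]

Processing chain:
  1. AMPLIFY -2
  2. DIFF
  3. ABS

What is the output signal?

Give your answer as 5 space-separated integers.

Input: [3, 7, -3, 2, -4]
Stage 1 (AMPLIFY -2): 3*-2=-6, 7*-2=-14, -3*-2=6, 2*-2=-4, -4*-2=8 -> [-6, -14, 6, -4, 8]
Stage 2 (DIFF): s[0]=-6, -14--6=-8, 6--14=20, -4-6=-10, 8--4=12 -> [-6, -8, 20, -10, 12]
Stage 3 (ABS): |-6|=6, |-8|=8, |20|=20, |-10|=10, |12|=12 -> [6, 8, 20, 10, 12]

Answer: 6 8 20 10 12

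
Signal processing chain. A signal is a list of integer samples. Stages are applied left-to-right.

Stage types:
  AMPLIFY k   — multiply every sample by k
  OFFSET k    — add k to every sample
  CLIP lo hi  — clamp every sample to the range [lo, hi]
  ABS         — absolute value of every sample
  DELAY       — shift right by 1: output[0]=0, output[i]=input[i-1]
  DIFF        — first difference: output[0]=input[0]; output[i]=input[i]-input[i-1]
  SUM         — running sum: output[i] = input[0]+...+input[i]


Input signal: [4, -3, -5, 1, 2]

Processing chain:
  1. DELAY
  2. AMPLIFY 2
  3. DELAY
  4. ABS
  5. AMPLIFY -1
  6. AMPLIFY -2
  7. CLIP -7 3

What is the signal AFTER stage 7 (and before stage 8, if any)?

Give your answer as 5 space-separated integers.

Answer: 0 0 3 3 3

Derivation:
Input: [4, -3, -5, 1, 2]
Stage 1 (DELAY): [0, 4, -3, -5, 1] = [0, 4, -3, -5, 1] -> [0, 4, -3, -5, 1]
Stage 2 (AMPLIFY 2): 0*2=0, 4*2=8, -3*2=-6, -5*2=-10, 1*2=2 -> [0, 8, -6, -10, 2]
Stage 3 (DELAY): [0, 0, 8, -6, -10] = [0, 0, 8, -6, -10] -> [0, 0, 8, -6, -10]
Stage 4 (ABS): |0|=0, |0|=0, |8|=8, |-6|=6, |-10|=10 -> [0, 0, 8, 6, 10]
Stage 5 (AMPLIFY -1): 0*-1=0, 0*-1=0, 8*-1=-8, 6*-1=-6, 10*-1=-10 -> [0, 0, -8, -6, -10]
Stage 6 (AMPLIFY -2): 0*-2=0, 0*-2=0, -8*-2=16, -6*-2=12, -10*-2=20 -> [0, 0, 16, 12, 20]
Stage 7 (CLIP -7 3): clip(0,-7,3)=0, clip(0,-7,3)=0, clip(16,-7,3)=3, clip(12,-7,3)=3, clip(20,-7,3)=3 -> [0, 0, 3, 3, 3]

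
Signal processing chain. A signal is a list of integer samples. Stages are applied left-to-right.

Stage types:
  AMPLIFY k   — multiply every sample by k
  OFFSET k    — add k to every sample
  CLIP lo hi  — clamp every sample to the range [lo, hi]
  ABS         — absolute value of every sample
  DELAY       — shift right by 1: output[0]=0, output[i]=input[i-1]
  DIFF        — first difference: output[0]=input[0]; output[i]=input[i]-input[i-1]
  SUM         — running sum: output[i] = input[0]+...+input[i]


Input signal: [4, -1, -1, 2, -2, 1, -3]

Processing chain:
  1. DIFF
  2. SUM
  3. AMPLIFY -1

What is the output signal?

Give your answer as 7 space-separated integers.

Input: [4, -1, -1, 2, -2, 1, -3]
Stage 1 (DIFF): s[0]=4, -1-4=-5, -1--1=0, 2--1=3, -2-2=-4, 1--2=3, -3-1=-4 -> [4, -5, 0, 3, -4, 3, -4]
Stage 2 (SUM): sum[0..0]=4, sum[0..1]=-1, sum[0..2]=-1, sum[0..3]=2, sum[0..4]=-2, sum[0..5]=1, sum[0..6]=-3 -> [4, -1, -1, 2, -2, 1, -3]
Stage 3 (AMPLIFY -1): 4*-1=-4, -1*-1=1, -1*-1=1, 2*-1=-2, -2*-1=2, 1*-1=-1, -3*-1=3 -> [-4, 1, 1, -2, 2, -1, 3]

Answer: -4 1 1 -2 2 -1 3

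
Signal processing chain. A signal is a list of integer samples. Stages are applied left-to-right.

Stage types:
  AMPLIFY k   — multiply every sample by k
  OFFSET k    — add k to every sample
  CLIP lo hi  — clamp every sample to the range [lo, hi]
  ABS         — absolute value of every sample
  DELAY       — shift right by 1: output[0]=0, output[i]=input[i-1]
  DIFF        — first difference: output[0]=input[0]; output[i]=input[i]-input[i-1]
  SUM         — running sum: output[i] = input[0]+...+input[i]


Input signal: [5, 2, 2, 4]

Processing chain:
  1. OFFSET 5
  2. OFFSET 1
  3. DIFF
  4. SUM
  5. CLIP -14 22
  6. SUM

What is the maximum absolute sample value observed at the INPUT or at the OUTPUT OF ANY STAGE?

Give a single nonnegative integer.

Answer: 37

Derivation:
Input: [5, 2, 2, 4] (max |s|=5)
Stage 1 (OFFSET 5): 5+5=10, 2+5=7, 2+5=7, 4+5=9 -> [10, 7, 7, 9] (max |s|=10)
Stage 2 (OFFSET 1): 10+1=11, 7+1=8, 7+1=8, 9+1=10 -> [11, 8, 8, 10] (max |s|=11)
Stage 3 (DIFF): s[0]=11, 8-11=-3, 8-8=0, 10-8=2 -> [11, -3, 0, 2] (max |s|=11)
Stage 4 (SUM): sum[0..0]=11, sum[0..1]=8, sum[0..2]=8, sum[0..3]=10 -> [11, 8, 8, 10] (max |s|=11)
Stage 5 (CLIP -14 22): clip(11,-14,22)=11, clip(8,-14,22)=8, clip(8,-14,22)=8, clip(10,-14,22)=10 -> [11, 8, 8, 10] (max |s|=11)
Stage 6 (SUM): sum[0..0]=11, sum[0..1]=19, sum[0..2]=27, sum[0..3]=37 -> [11, 19, 27, 37] (max |s|=37)
Overall max amplitude: 37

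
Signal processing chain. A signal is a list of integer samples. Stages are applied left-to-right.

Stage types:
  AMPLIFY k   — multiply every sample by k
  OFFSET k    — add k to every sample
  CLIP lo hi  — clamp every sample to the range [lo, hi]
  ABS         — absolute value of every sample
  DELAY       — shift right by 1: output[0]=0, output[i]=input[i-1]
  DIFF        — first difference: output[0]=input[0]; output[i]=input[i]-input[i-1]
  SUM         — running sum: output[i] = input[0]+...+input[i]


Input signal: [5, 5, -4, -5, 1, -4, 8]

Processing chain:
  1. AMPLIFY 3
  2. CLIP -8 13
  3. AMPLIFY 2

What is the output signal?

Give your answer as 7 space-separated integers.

Input: [5, 5, -4, -5, 1, -4, 8]
Stage 1 (AMPLIFY 3): 5*3=15, 5*3=15, -4*3=-12, -5*3=-15, 1*3=3, -4*3=-12, 8*3=24 -> [15, 15, -12, -15, 3, -12, 24]
Stage 2 (CLIP -8 13): clip(15,-8,13)=13, clip(15,-8,13)=13, clip(-12,-8,13)=-8, clip(-15,-8,13)=-8, clip(3,-8,13)=3, clip(-12,-8,13)=-8, clip(24,-8,13)=13 -> [13, 13, -8, -8, 3, -8, 13]
Stage 3 (AMPLIFY 2): 13*2=26, 13*2=26, -8*2=-16, -8*2=-16, 3*2=6, -8*2=-16, 13*2=26 -> [26, 26, -16, -16, 6, -16, 26]

Answer: 26 26 -16 -16 6 -16 26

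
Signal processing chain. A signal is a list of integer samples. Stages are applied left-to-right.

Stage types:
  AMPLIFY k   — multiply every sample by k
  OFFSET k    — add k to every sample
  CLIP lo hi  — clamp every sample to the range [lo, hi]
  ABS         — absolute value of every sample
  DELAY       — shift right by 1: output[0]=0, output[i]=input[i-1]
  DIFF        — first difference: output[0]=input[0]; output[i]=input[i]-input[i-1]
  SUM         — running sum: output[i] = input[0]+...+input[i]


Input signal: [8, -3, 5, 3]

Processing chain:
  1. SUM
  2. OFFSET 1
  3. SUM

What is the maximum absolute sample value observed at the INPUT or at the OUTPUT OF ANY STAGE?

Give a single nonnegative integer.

Input: [8, -3, 5, 3] (max |s|=8)
Stage 1 (SUM): sum[0..0]=8, sum[0..1]=5, sum[0..2]=10, sum[0..3]=13 -> [8, 5, 10, 13] (max |s|=13)
Stage 2 (OFFSET 1): 8+1=9, 5+1=6, 10+1=11, 13+1=14 -> [9, 6, 11, 14] (max |s|=14)
Stage 3 (SUM): sum[0..0]=9, sum[0..1]=15, sum[0..2]=26, sum[0..3]=40 -> [9, 15, 26, 40] (max |s|=40)
Overall max amplitude: 40

Answer: 40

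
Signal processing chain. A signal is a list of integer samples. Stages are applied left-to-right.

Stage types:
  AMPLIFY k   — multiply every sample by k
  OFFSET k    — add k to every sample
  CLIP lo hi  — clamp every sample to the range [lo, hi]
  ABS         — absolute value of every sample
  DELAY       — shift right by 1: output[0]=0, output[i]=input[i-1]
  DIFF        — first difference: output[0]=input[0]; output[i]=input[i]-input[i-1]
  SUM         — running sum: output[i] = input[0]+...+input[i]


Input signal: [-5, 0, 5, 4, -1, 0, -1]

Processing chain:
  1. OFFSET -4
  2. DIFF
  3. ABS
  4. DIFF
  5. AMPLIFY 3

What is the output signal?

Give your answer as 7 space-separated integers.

Answer: 27 -12 0 -12 12 -12 0

Derivation:
Input: [-5, 0, 5, 4, -1, 0, -1]
Stage 1 (OFFSET -4): -5+-4=-9, 0+-4=-4, 5+-4=1, 4+-4=0, -1+-4=-5, 0+-4=-4, -1+-4=-5 -> [-9, -4, 1, 0, -5, -4, -5]
Stage 2 (DIFF): s[0]=-9, -4--9=5, 1--4=5, 0-1=-1, -5-0=-5, -4--5=1, -5--4=-1 -> [-9, 5, 5, -1, -5, 1, -1]
Stage 3 (ABS): |-9|=9, |5|=5, |5|=5, |-1|=1, |-5|=5, |1|=1, |-1|=1 -> [9, 5, 5, 1, 5, 1, 1]
Stage 4 (DIFF): s[0]=9, 5-9=-4, 5-5=0, 1-5=-4, 5-1=4, 1-5=-4, 1-1=0 -> [9, -4, 0, -4, 4, -4, 0]
Stage 5 (AMPLIFY 3): 9*3=27, -4*3=-12, 0*3=0, -4*3=-12, 4*3=12, -4*3=-12, 0*3=0 -> [27, -12, 0, -12, 12, -12, 0]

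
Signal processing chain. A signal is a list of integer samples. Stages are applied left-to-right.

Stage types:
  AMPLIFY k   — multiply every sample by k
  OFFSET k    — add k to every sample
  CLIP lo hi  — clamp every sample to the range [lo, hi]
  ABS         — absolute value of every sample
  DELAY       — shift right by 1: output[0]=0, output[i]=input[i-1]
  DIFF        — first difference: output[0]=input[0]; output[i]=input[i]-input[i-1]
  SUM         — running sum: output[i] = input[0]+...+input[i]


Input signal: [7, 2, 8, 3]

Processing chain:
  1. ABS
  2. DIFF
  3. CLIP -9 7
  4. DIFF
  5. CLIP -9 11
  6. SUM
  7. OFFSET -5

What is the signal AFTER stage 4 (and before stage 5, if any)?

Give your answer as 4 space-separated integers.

Answer: 7 -12 11 -11

Derivation:
Input: [7, 2, 8, 3]
Stage 1 (ABS): |7|=7, |2|=2, |8|=8, |3|=3 -> [7, 2, 8, 3]
Stage 2 (DIFF): s[0]=7, 2-7=-5, 8-2=6, 3-8=-5 -> [7, -5, 6, -5]
Stage 3 (CLIP -9 7): clip(7,-9,7)=7, clip(-5,-9,7)=-5, clip(6,-9,7)=6, clip(-5,-9,7)=-5 -> [7, -5, 6, -5]
Stage 4 (DIFF): s[0]=7, -5-7=-12, 6--5=11, -5-6=-11 -> [7, -12, 11, -11]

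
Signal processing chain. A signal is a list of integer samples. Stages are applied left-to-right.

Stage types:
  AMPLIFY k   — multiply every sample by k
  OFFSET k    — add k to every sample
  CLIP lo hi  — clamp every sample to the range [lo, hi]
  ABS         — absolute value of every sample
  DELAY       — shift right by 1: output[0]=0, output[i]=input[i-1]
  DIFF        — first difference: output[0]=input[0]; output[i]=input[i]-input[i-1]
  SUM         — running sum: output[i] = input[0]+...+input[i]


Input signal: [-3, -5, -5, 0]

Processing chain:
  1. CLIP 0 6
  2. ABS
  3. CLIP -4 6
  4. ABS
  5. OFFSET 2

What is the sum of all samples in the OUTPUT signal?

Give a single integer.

Answer: 8

Derivation:
Input: [-3, -5, -5, 0]
Stage 1 (CLIP 0 6): clip(-3,0,6)=0, clip(-5,0,6)=0, clip(-5,0,6)=0, clip(0,0,6)=0 -> [0, 0, 0, 0]
Stage 2 (ABS): |0|=0, |0|=0, |0|=0, |0|=0 -> [0, 0, 0, 0]
Stage 3 (CLIP -4 6): clip(0,-4,6)=0, clip(0,-4,6)=0, clip(0,-4,6)=0, clip(0,-4,6)=0 -> [0, 0, 0, 0]
Stage 4 (ABS): |0|=0, |0|=0, |0|=0, |0|=0 -> [0, 0, 0, 0]
Stage 5 (OFFSET 2): 0+2=2, 0+2=2, 0+2=2, 0+2=2 -> [2, 2, 2, 2]
Output sum: 8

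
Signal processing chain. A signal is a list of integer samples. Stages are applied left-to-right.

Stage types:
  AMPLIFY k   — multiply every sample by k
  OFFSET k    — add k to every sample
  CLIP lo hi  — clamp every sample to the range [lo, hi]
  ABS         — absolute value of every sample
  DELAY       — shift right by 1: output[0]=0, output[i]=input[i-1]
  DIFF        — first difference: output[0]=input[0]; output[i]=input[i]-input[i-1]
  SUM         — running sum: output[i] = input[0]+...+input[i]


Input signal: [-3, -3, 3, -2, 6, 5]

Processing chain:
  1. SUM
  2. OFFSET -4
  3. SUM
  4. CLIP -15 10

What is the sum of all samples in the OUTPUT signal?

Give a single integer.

Answer: -82

Derivation:
Input: [-3, -3, 3, -2, 6, 5]
Stage 1 (SUM): sum[0..0]=-3, sum[0..1]=-6, sum[0..2]=-3, sum[0..3]=-5, sum[0..4]=1, sum[0..5]=6 -> [-3, -6, -3, -5, 1, 6]
Stage 2 (OFFSET -4): -3+-4=-7, -6+-4=-10, -3+-4=-7, -5+-4=-9, 1+-4=-3, 6+-4=2 -> [-7, -10, -7, -9, -3, 2]
Stage 3 (SUM): sum[0..0]=-7, sum[0..1]=-17, sum[0..2]=-24, sum[0..3]=-33, sum[0..4]=-36, sum[0..5]=-34 -> [-7, -17, -24, -33, -36, -34]
Stage 4 (CLIP -15 10): clip(-7,-15,10)=-7, clip(-17,-15,10)=-15, clip(-24,-15,10)=-15, clip(-33,-15,10)=-15, clip(-36,-15,10)=-15, clip(-34,-15,10)=-15 -> [-7, -15, -15, -15, -15, -15]
Output sum: -82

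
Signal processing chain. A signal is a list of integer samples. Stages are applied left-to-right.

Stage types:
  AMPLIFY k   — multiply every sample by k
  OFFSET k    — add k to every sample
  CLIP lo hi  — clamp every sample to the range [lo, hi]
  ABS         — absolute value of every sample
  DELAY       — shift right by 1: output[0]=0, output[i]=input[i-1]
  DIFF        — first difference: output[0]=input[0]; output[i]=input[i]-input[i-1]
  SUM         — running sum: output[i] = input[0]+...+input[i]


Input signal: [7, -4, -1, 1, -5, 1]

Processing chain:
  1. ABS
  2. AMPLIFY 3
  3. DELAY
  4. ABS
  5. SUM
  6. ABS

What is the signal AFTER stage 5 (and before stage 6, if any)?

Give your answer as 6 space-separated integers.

Answer: 0 21 33 36 39 54

Derivation:
Input: [7, -4, -1, 1, -5, 1]
Stage 1 (ABS): |7|=7, |-4|=4, |-1|=1, |1|=1, |-5|=5, |1|=1 -> [7, 4, 1, 1, 5, 1]
Stage 2 (AMPLIFY 3): 7*3=21, 4*3=12, 1*3=3, 1*3=3, 5*3=15, 1*3=3 -> [21, 12, 3, 3, 15, 3]
Stage 3 (DELAY): [0, 21, 12, 3, 3, 15] = [0, 21, 12, 3, 3, 15] -> [0, 21, 12, 3, 3, 15]
Stage 4 (ABS): |0|=0, |21|=21, |12|=12, |3|=3, |3|=3, |15|=15 -> [0, 21, 12, 3, 3, 15]
Stage 5 (SUM): sum[0..0]=0, sum[0..1]=21, sum[0..2]=33, sum[0..3]=36, sum[0..4]=39, sum[0..5]=54 -> [0, 21, 33, 36, 39, 54]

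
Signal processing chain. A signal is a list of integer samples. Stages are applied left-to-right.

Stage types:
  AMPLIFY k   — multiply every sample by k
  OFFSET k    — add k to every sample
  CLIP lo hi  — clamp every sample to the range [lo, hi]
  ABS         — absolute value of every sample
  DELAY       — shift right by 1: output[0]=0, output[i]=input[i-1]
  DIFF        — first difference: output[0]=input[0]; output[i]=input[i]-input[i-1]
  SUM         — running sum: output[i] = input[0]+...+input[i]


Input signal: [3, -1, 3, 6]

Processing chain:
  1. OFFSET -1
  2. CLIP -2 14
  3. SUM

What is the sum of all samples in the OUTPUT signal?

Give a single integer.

Answer: 11

Derivation:
Input: [3, -1, 3, 6]
Stage 1 (OFFSET -1): 3+-1=2, -1+-1=-2, 3+-1=2, 6+-1=5 -> [2, -2, 2, 5]
Stage 2 (CLIP -2 14): clip(2,-2,14)=2, clip(-2,-2,14)=-2, clip(2,-2,14)=2, clip(5,-2,14)=5 -> [2, -2, 2, 5]
Stage 3 (SUM): sum[0..0]=2, sum[0..1]=0, sum[0..2]=2, sum[0..3]=7 -> [2, 0, 2, 7]
Output sum: 11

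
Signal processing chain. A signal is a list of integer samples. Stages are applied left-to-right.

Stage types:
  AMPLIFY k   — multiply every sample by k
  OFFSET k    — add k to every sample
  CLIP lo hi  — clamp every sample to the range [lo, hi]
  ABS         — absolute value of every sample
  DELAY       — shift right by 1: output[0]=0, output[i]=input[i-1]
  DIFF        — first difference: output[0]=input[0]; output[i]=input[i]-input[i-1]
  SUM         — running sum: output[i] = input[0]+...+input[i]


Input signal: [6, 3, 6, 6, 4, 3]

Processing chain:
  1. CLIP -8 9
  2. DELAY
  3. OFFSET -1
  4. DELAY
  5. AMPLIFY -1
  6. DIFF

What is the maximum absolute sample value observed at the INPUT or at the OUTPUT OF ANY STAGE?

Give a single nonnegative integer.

Input: [6, 3, 6, 6, 4, 3] (max |s|=6)
Stage 1 (CLIP -8 9): clip(6,-8,9)=6, clip(3,-8,9)=3, clip(6,-8,9)=6, clip(6,-8,9)=6, clip(4,-8,9)=4, clip(3,-8,9)=3 -> [6, 3, 6, 6, 4, 3] (max |s|=6)
Stage 2 (DELAY): [0, 6, 3, 6, 6, 4] = [0, 6, 3, 6, 6, 4] -> [0, 6, 3, 6, 6, 4] (max |s|=6)
Stage 3 (OFFSET -1): 0+-1=-1, 6+-1=5, 3+-1=2, 6+-1=5, 6+-1=5, 4+-1=3 -> [-1, 5, 2, 5, 5, 3] (max |s|=5)
Stage 4 (DELAY): [0, -1, 5, 2, 5, 5] = [0, -1, 5, 2, 5, 5] -> [0, -1, 5, 2, 5, 5] (max |s|=5)
Stage 5 (AMPLIFY -1): 0*-1=0, -1*-1=1, 5*-1=-5, 2*-1=-2, 5*-1=-5, 5*-1=-5 -> [0, 1, -5, -2, -5, -5] (max |s|=5)
Stage 6 (DIFF): s[0]=0, 1-0=1, -5-1=-6, -2--5=3, -5--2=-3, -5--5=0 -> [0, 1, -6, 3, -3, 0] (max |s|=6)
Overall max amplitude: 6

Answer: 6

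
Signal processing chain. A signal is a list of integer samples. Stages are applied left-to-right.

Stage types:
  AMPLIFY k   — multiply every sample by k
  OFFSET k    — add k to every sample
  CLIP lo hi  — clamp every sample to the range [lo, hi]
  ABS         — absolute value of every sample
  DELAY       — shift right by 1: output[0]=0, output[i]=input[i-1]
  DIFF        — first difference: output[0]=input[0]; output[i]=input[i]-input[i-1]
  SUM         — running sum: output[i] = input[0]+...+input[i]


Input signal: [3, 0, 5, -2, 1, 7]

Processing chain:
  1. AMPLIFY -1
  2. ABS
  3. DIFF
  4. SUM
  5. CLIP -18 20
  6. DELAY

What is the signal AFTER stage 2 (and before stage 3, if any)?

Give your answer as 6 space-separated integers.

Input: [3, 0, 5, -2, 1, 7]
Stage 1 (AMPLIFY -1): 3*-1=-3, 0*-1=0, 5*-1=-5, -2*-1=2, 1*-1=-1, 7*-1=-7 -> [-3, 0, -5, 2, -1, -7]
Stage 2 (ABS): |-3|=3, |0|=0, |-5|=5, |2|=2, |-1|=1, |-7|=7 -> [3, 0, 5, 2, 1, 7]

Answer: 3 0 5 2 1 7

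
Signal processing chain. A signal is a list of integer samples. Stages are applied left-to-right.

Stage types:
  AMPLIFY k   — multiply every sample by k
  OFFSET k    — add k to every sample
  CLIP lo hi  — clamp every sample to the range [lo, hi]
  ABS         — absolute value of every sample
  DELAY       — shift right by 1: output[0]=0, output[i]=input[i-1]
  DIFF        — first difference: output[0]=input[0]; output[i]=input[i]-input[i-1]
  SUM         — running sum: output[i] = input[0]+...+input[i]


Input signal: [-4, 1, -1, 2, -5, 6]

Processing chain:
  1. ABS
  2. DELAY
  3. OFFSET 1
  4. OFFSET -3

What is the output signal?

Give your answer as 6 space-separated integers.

Input: [-4, 1, -1, 2, -5, 6]
Stage 1 (ABS): |-4|=4, |1|=1, |-1|=1, |2|=2, |-5|=5, |6|=6 -> [4, 1, 1, 2, 5, 6]
Stage 2 (DELAY): [0, 4, 1, 1, 2, 5] = [0, 4, 1, 1, 2, 5] -> [0, 4, 1, 1, 2, 5]
Stage 3 (OFFSET 1): 0+1=1, 4+1=5, 1+1=2, 1+1=2, 2+1=3, 5+1=6 -> [1, 5, 2, 2, 3, 6]
Stage 4 (OFFSET -3): 1+-3=-2, 5+-3=2, 2+-3=-1, 2+-3=-1, 3+-3=0, 6+-3=3 -> [-2, 2, -1, -1, 0, 3]

Answer: -2 2 -1 -1 0 3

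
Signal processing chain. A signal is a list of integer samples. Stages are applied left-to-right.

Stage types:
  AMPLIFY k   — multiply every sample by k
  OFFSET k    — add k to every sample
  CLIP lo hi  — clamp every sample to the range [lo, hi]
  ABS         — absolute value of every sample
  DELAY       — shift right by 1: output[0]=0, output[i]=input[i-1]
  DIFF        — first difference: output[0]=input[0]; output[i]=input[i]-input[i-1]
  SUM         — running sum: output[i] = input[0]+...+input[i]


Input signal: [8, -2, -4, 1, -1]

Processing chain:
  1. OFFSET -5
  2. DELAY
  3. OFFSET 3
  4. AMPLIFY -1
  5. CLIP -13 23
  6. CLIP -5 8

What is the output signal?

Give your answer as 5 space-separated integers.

Answer: -3 -5 4 6 1

Derivation:
Input: [8, -2, -4, 1, -1]
Stage 1 (OFFSET -5): 8+-5=3, -2+-5=-7, -4+-5=-9, 1+-5=-4, -1+-5=-6 -> [3, -7, -9, -4, -6]
Stage 2 (DELAY): [0, 3, -7, -9, -4] = [0, 3, -7, -9, -4] -> [0, 3, -7, -9, -4]
Stage 3 (OFFSET 3): 0+3=3, 3+3=6, -7+3=-4, -9+3=-6, -4+3=-1 -> [3, 6, -4, -6, -1]
Stage 4 (AMPLIFY -1): 3*-1=-3, 6*-1=-6, -4*-1=4, -6*-1=6, -1*-1=1 -> [-3, -6, 4, 6, 1]
Stage 5 (CLIP -13 23): clip(-3,-13,23)=-3, clip(-6,-13,23)=-6, clip(4,-13,23)=4, clip(6,-13,23)=6, clip(1,-13,23)=1 -> [-3, -6, 4, 6, 1]
Stage 6 (CLIP -5 8): clip(-3,-5,8)=-3, clip(-6,-5,8)=-5, clip(4,-5,8)=4, clip(6,-5,8)=6, clip(1,-5,8)=1 -> [-3, -5, 4, 6, 1]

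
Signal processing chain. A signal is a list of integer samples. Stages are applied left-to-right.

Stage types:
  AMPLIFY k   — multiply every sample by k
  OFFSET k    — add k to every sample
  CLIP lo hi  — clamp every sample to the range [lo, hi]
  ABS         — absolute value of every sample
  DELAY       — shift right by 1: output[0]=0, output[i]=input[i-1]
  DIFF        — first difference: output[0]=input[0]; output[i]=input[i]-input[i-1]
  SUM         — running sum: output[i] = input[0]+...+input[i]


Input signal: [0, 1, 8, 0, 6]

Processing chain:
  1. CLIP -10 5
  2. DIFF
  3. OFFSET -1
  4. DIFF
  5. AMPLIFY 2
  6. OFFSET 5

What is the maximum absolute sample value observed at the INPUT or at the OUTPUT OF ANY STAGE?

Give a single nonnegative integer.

Answer: 25

Derivation:
Input: [0, 1, 8, 0, 6] (max |s|=8)
Stage 1 (CLIP -10 5): clip(0,-10,5)=0, clip(1,-10,5)=1, clip(8,-10,5)=5, clip(0,-10,5)=0, clip(6,-10,5)=5 -> [0, 1, 5, 0, 5] (max |s|=5)
Stage 2 (DIFF): s[0]=0, 1-0=1, 5-1=4, 0-5=-5, 5-0=5 -> [0, 1, 4, -5, 5] (max |s|=5)
Stage 3 (OFFSET -1): 0+-1=-1, 1+-1=0, 4+-1=3, -5+-1=-6, 5+-1=4 -> [-1, 0, 3, -6, 4] (max |s|=6)
Stage 4 (DIFF): s[0]=-1, 0--1=1, 3-0=3, -6-3=-9, 4--6=10 -> [-1, 1, 3, -9, 10] (max |s|=10)
Stage 5 (AMPLIFY 2): -1*2=-2, 1*2=2, 3*2=6, -9*2=-18, 10*2=20 -> [-2, 2, 6, -18, 20] (max |s|=20)
Stage 6 (OFFSET 5): -2+5=3, 2+5=7, 6+5=11, -18+5=-13, 20+5=25 -> [3, 7, 11, -13, 25] (max |s|=25)
Overall max amplitude: 25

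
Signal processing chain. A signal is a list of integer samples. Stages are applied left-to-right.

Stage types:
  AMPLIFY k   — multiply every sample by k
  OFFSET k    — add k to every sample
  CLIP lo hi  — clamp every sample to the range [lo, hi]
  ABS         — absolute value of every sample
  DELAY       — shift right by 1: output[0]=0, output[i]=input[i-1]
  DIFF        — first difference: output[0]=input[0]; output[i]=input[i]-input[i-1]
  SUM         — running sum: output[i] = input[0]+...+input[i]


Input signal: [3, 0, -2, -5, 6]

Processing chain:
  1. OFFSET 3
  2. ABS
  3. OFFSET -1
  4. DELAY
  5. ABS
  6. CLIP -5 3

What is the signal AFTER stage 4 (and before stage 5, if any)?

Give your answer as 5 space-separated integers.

Input: [3, 0, -2, -5, 6]
Stage 1 (OFFSET 3): 3+3=6, 0+3=3, -2+3=1, -5+3=-2, 6+3=9 -> [6, 3, 1, -2, 9]
Stage 2 (ABS): |6|=6, |3|=3, |1|=1, |-2|=2, |9|=9 -> [6, 3, 1, 2, 9]
Stage 3 (OFFSET -1): 6+-1=5, 3+-1=2, 1+-1=0, 2+-1=1, 9+-1=8 -> [5, 2, 0, 1, 8]
Stage 4 (DELAY): [0, 5, 2, 0, 1] = [0, 5, 2, 0, 1] -> [0, 5, 2, 0, 1]

Answer: 0 5 2 0 1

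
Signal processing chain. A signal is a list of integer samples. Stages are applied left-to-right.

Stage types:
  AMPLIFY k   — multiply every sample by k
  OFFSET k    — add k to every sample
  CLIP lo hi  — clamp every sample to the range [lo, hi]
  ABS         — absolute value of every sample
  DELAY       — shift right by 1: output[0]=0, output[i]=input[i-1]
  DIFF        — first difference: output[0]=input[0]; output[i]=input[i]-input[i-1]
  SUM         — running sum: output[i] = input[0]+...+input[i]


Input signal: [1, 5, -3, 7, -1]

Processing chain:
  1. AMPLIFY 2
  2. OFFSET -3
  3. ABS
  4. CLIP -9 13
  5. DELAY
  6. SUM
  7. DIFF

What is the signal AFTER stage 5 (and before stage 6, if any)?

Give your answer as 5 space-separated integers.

Answer: 0 1 7 9 11

Derivation:
Input: [1, 5, -3, 7, -1]
Stage 1 (AMPLIFY 2): 1*2=2, 5*2=10, -3*2=-6, 7*2=14, -1*2=-2 -> [2, 10, -6, 14, -2]
Stage 2 (OFFSET -3): 2+-3=-1, 10+-3=7, -6+-3=-9, 14+-3=11, -2+-3=-5 -> [-1, 7, -9, 11, -5]
Stage 3 (ABS): |-1|=1, |7|=7, |-9|=9, |11|=11, |-5|=5 -> [1, 7, 9, 11, 5]
Stage 4 (CLIP -9 13): clip(1,-9,13)=1, clip(7,-9,13)=7, clip(9,-9,13)=9, clip(11,-9,13)=11, clip(5,-9,13)=5 -> [1, 7, 9, 11, 5]
Stage 5 (DELAY): [0, 1, 7, 9, 11] = [0, 1, 7, 9, 11] -> [0, 1, 7, 9, 11]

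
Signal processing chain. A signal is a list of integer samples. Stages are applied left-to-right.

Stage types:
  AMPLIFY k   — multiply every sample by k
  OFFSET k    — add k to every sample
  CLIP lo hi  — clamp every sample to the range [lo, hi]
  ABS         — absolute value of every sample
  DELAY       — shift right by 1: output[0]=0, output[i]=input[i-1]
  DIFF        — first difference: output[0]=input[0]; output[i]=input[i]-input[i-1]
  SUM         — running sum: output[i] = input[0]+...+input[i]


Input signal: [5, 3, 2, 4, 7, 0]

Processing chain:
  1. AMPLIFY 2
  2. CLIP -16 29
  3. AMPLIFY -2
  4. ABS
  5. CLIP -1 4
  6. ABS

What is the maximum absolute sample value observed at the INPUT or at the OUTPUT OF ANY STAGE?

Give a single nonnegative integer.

Input: [5, 3, 2, 4, 7, 0] (max |s|=7)
Stage 1 (AMPLIFY 2): 5*2=10, 3*2=6, 2*2=4, 4*2=8, 7*2=14, 0*2=0 -> [10, 6, 4, 8, 14, 0] (max |s|=14)
Stage 2 (CLIP -16 29): clip(10,-16,29)=10, clip(6,-16,29)=6, clip(4,-16,29)=4, clip(8,-16,29)=8, clip(14,-16,29)=14, clip(0,-16,29)=0 -> [10, 6, 4, 8, 14, 0] (max |s|=14)
Stage 3 (AMPLIFY -2): 10*-2=-20, 6*-2=-12, 4*-2=-8, 8*-2=-16, 14*-2=-28, 0*-2=0 -> [-20, -12, -8, -16, -28, 0] (max |s|=28)
Stage 4 (ABS): |-20|=20, |-12|=12, |-8|=8, |-16|=16, |-28|=28, |0|=0 -> [20, 12, 8, 16, 28, 0] (max |s|=28)
Stage 5 (CLIP -1 4): clip(20,-1,4)=4, clip(12,-1,4)=4, clip(8,-1,4)=4, clip(16,-1,4)=4, clip(28,-1,4)=4, clip(0,-1,4)=0 -> [4, 4, 4, 4, 4, 0] (max |s|=4)
Stage 6 (ABS): |4|=4, |4|=4, |4|=4, |4|=4, |4|=4, |0|=0 -> [4, 4, 4, 4, 4, 0] (max |s|=4)
Overall max amplitude: 28

Answer: 28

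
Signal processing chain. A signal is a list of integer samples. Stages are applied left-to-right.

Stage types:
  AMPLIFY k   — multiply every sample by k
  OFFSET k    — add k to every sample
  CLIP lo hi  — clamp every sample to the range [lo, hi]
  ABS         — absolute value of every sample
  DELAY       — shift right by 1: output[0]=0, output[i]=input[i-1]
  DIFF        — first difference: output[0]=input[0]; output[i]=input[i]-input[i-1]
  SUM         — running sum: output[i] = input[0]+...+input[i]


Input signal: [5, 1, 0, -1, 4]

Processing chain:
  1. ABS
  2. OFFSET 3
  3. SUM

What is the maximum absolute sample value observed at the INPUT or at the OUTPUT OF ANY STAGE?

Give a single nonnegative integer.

Answer: 26

Derivation:
Input: [5, 1, 0, -1, 4] (max |s|=5)
Stage 1 (ABS): |5|=5, |1|=1, |0|=0, |-1|=1, |4|=4 -> [5, 1, 0, 1, 4] (max |s|=5)
Stage 2 (OFFSET 3): 5+3=8, 1+3=4, 0+3=3, 1+3=4, 4+3=7 -> [8, 4, 3, 4, 7] (max |s|=8)
Stage 3 (SUM): sum[0..0]=8, sum[0..1]=12, sum[0..2]=15, sum[0..3]=19, sum[0..4]=26 -> [8, 12, 15, 19, 26] (max |s|=26)
Overall max amplitude: 26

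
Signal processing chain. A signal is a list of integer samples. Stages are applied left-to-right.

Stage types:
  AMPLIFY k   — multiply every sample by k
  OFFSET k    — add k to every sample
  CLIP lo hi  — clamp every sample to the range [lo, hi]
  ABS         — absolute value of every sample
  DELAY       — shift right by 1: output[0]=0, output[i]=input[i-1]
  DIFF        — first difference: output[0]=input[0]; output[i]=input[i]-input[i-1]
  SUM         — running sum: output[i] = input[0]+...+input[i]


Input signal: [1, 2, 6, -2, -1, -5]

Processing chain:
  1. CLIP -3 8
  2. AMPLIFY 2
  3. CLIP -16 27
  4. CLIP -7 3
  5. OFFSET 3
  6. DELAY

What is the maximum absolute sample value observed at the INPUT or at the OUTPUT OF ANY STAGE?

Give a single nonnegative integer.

Answer: 12

Derivation:
Input: [1, 2, 6, -2, -1, -5] (max |s|=6)
Stage 1 (CLIP -3 8): clip(1,-3,8)=1, clip(2,-3,8)=2, clip(6,-3,8)=6, clip(-2,-3,8)=-2, clip(-1,-3,8)=-1, clip(-5,-3,8)=-3 -> [1, 2, 6, -2, -1, -3] (max |s|=6)
Stage 2 (AMPLIFY 2): 1*2=2, 2*2=4, 6*2=12, -2*2=-4, -1*2=-2, -3*2=-6 -> [2, 4, 12, -4, -2, -6] (max |s|=12)
Stage 3 (CLIP -16 27): clip(2,-16,27)=2, clip(4,-16,27)=4, clip(12,-16,27)=12, clip(-4,-16,27)=-4, clip(-2,-16,27)=-2, clip(-6,-16,27)=-6 -> [2, 4, 12, -4, -2, -6] (max |s|=12)
Stage 4 (CLIP -7 3): clip(2,-7,3)=2, clip(4,-7,3)=3, clip(12,-7,3)=3, clip(-4,-7,3)=-4, clip(-2,-7,3)=-2, clip(-6,-7,3)=-6 -> [2, 3, 3, -4, -2, -6] (max |s|=6)
Stage 5 (OFFSET 3): 2+3=5, 3+3=6, 3+3=6, -4+3=-1, -2+3=1, -6+3=-3 -> [5, 6, 6, -1, 1, -3] (max |s|=6)
Stage 6 (DELAY): [0, 5, 6, 6, -1, 1] = [0, 5, 6, 6, -1, 1] -> [0, 5, 6, 6, -1, 1] (max |s|=6)
Overall max amplitude: 12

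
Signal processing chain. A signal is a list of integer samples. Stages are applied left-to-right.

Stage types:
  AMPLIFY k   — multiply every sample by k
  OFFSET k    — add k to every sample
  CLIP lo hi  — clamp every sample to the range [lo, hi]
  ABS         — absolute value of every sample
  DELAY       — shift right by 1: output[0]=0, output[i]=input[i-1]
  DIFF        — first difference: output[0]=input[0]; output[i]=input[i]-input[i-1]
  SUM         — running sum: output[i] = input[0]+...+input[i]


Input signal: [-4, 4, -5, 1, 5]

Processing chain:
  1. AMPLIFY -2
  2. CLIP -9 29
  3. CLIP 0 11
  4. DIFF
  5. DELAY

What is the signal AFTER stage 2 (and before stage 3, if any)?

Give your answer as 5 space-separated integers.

Input: [-4, 4, -5, 1, 5]
Stage 1 (AMPLIFY -2): -4*-2=8, 4*-2=-8, -5*-2=10, 1*-2=-2, 5*-2=-10 -> [8, -8, 10, -2, -10]
Stage 2 (CLIP -9 29): clip(8,-9,29)=8, clip(-8,-9,29)=-8, clip(10,-9,29)=10, clip(-2,-9,29)=-2, clip(-10,-9,29)=-9 -> [8, -8, 10, -2, -9]

Answer: 8 -8 10 -2 -9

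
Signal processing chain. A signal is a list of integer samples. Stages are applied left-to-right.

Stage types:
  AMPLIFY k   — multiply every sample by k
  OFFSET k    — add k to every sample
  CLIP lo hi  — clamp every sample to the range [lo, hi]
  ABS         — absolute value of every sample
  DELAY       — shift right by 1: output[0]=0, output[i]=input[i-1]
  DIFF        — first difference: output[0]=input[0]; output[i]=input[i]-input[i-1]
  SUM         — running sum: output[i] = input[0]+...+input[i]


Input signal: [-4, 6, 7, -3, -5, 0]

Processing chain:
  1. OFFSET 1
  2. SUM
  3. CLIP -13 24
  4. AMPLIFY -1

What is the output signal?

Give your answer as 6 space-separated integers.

Input: [-4, 6, 7, -3, -5, 0]
Stage 1 (OFFSET 1): -4+1=-3, 6+1=7, 7+1=8, -3+1=-2, -5+1=-4, 0+1=1 -> [-3, 7, 8, -2, -4, 1]
Stage 2 (SUM): sum[0..0]=-3, sum[0..1]=4, sum[0..2]=12, sum[0..3]=10, sum[0..4]=6, sum[0..5]=7 -> [-3, 4, 12, 10, 6, 7]
Stage 3 (CLIP -13 24): clip(-3,-13,24)=-3, clip(4,-13,24)=4, clip(12,-13,24)=12, clip(10,-13,24)=10, clip(6,-13,24)=6, clip(7,-13,24)=7 -> [-3, 4, 12, 10, 6, 7]
Stage 4 (AMPLIFY -1): -3*-1=3, 4*-1=-4, 12*-1=-12, 10*-1=-10, 6*-1=-6, 7*-1=-7 -> [3, -4, -12, -10, -6, -7]

Answer: 3 -4 -12 -10 -6 -7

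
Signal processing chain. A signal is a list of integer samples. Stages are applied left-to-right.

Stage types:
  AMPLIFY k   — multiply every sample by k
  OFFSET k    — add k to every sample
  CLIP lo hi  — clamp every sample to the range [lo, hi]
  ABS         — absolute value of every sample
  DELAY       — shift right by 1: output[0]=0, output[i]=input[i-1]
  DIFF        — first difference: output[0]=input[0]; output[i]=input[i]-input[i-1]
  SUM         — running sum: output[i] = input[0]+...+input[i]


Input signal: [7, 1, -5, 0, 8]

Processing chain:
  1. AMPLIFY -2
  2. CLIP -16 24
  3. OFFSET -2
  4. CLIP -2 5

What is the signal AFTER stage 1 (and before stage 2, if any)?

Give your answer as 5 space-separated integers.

Answer: -14 -2 10 0 -16

Derivation:
Input: [7, 1, -5, 0, 8]
Stage 1 (AMPLIFY -2): 7*-2=-14, 1*-2=-2, -5*-2=10, 0*-2=0, 8*-2=-16 -> [-14, -2, 10, 0, -16]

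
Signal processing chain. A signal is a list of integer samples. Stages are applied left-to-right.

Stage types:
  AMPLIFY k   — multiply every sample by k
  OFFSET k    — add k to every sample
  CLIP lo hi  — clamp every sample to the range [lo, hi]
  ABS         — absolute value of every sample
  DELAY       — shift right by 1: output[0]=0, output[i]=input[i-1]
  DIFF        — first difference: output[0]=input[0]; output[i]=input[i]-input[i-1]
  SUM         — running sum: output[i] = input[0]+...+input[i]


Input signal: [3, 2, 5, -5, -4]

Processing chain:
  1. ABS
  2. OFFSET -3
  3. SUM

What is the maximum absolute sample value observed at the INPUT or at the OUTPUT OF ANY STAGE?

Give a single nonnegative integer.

Answer: 5

Derivation:
Input: [3, 2, 5, -5, -4] (max |s|=5)
Stage 1 (ABS): |3|=3, |2|=2, |5|=5, |-5|=5, |-4|=4 -> [3, 2, 5, 5, 4] (max |s|=5)
Stage 2 (OFFSET -3): 3+-3=0, 2+-3=-1, 5+-3=2, 5+-3=2, 4+-3=1 -> [0, -1, 2, 2, 1] (max |s|=2)
Stage 3 (SUM): sum[0..0]=0, sum[0..1]=-1, sum[0..2]=1, sum[0..3]=3, sum[0..4]=4 -> [0, -1, 1, 3, 4] (max |s|=4)
Overall max amplitude: 5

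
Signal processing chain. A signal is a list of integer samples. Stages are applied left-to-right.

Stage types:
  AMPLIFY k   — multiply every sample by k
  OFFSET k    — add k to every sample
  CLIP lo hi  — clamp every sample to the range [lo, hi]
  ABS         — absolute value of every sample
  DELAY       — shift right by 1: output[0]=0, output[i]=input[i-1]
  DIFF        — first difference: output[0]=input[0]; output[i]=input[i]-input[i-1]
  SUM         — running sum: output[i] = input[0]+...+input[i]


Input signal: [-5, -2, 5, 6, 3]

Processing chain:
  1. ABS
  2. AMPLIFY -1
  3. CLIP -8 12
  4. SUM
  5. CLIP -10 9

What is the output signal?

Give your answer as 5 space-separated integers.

Input: [-5, -2, 5, 6, 3]
Stage 1 (ABS): |-5|=5, |-2|=2, |5|=5, |6|=6, |3|=3 -> [5, 2, 5, 6, 3]
Stage 2 (AMPLIFY -1): 5*-1=-5, 2*-1=-2, 5*-1=-5, 6*-1=-6, 3*-1=-3 -> [-5, -2, -5, -6, -3]
Stage 3 (CLIP -8 12): clip(-5,-8,12)=-5, clip(-2,-8,12)=-2, clip(-5,-8,12)=-5, clip(-6,-8,12)=-6, clip(-3,-8,12)=-3 -> [-5, -2, -5, -6, -3]
Stage 4 (SUM): sum[0..0]=-5, sum[0..1]=-7, sum[0..2]=-12, sum[0..3]=-18, sum[0..4]=-21 -> [-5, -7, -12, -18, -21]
Stage 5 (CLIP -10 9): clip(-5,-10,9)=-5, clip(-7,-10,9)=-7, clip(-12,-10,9)=-10, clip(-18,-10,9)=-10, clip(-21,-10,9)=-10 -> [-5, -7, -10, -10, -10]

Answer: -5 -7 -10 -10 -10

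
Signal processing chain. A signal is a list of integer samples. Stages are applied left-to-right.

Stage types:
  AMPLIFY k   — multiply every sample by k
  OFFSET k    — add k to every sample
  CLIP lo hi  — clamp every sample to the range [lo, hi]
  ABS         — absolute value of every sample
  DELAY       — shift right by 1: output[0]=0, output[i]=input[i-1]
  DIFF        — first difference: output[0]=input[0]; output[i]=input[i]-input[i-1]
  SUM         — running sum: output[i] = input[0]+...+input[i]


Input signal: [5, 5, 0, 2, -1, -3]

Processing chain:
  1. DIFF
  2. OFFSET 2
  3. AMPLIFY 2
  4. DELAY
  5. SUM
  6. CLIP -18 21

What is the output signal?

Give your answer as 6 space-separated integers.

Input: [5, 5, 0, 2, -1, -3]
Stage 1 (DIFF): s[0]=5, 5-5=0, 0-5=-5, 2-0=2, -1-2=-3, -3--1=-2 -> [5, 0, -5, 2, -3, -2]
Stage 2 (OFFSET 2): 5+2=7, 0+2=2, -5+2=-3, 2+2=4, -3+2=-1, -2+2=0 -> [7, 2, -3, 4, -1, 0]
Stage 3 (AMPLIFY 2): 7*2=14, 2*2=4, -3*2=-6, 4*2=8, -1*2=-2, 0*2=0 -> [14, 4, -6, 8, -2, 0]
Stage 4 (DELAY): [0, 14, 4, -6, 8, -2] = [0, 14, 4, -6, 8, -2] -> [0, 14, 4, -6, 8, -2]
Stage 5 (SUM): sum[0..0]=0, sum[0..1]=14, sum[0..2]=18, sum[0..3]=12, sum[0..4]=20, sum[0..5]=18 -> [0, 14, 18, 12, 20, 18]
Stage 6 (CLIP -18 21): clip(0,-18,21)=0, clip(14,-18,21)=14, clip(18,-18,21)=18, clip(12,-18,21)=12, clip(20,-18,21)=20, clip(18,-18,21)=18 -> [0, 14, 18, 12, 20, 18]

Answer: 0 14 18 12 20 18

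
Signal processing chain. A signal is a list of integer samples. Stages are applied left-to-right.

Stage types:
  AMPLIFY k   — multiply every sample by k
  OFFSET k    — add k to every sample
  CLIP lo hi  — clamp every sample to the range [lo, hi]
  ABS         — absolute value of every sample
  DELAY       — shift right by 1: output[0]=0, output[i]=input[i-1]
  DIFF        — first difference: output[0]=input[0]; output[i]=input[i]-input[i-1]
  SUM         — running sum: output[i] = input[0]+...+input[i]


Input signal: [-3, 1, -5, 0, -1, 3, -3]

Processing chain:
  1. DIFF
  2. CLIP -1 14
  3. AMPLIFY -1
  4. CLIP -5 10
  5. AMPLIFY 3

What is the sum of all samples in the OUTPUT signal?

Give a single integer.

Answer: -27

Derivation:
Input: [-3, 1, -5, 0, -1, 3, -3]
Stage 1 (DIFF): s[0]=-3, 1--3=4, -5-1=-6, 0--5=5, -1-0=-1, 3--1=4, -3-3=-6 -> [-3, 4, -6, 5, -1, 4, -6]
Stage 2 (CLIP -1 14): clip(-3,-1,14)=-1, clip(4,-1,14)=4, clip(-6,-1,14)=-1, clip(5,-1,14)=5, clip(-1,-1,14)=-1, clip(4,-1,14)=4, clip(-6,-1,14)=-1 -> [-1, 4, -1, 5, -1, 4, -1]
Stage 3 (AMPLIFY -1): -1*-1=1, 4*-1=-4, -1*-1=1, 5*-1=-5, -1*-1=1, 4*-1=-4, -1*-1=1 -> [1, -4, 1, -5, 1, -4, 1]
Stage 4 (CLIP -5 10): clip(1,-5,10)=1, clip(-4,-5,10)=-4, clip(1,-5,10)=1, clip(-5,-5,10)=-5, clip(1,-5,10)=1, clip(-4,-5,10)=-4, clip(1,-5,10)=1 -> [1, -4, 1, -5, 1, -4, 1]
Stage 5 (AMPLIFY 3): 1*3=3, -4*3=-12, 1*3=3, -5*3=-15, 1*3=3, -4*3=-12, 1*3=3 -> [3, -12, 3, -15, 3, -12, 3]
Output sum: -27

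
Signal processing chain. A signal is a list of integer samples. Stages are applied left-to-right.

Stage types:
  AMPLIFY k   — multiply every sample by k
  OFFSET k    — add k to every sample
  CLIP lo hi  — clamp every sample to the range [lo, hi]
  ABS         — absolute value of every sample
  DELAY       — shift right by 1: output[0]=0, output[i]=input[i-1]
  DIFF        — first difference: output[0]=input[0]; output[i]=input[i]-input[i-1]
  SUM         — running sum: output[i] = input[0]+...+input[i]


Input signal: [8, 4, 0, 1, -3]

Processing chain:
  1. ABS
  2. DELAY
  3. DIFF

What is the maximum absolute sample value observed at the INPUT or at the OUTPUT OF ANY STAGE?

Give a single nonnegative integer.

Input: [8, 4, 0, 1, -3] (max |s|=8)
Stage 1 (ABS): |8|=8, |4|=4, |0|=0, |1|=1, |-3|=3 -> [8, 4, 0, 1, 3] (max |s|=8)
Stage 2 (DELAY): [0, 8, 4, 0, 1] = [0, 8, 4, 0, 1] -> [0, 8, 4, 0, 1] (max |s|=8)
Stage 3 (DIFF): s[0]=0, 8-0=8, 4-8=-4, 0-4=-4, 1-0=1 -> [0, 8, -4, -4, 1] (max |s|=8)
Overall max amplitude: 8

Answer: 8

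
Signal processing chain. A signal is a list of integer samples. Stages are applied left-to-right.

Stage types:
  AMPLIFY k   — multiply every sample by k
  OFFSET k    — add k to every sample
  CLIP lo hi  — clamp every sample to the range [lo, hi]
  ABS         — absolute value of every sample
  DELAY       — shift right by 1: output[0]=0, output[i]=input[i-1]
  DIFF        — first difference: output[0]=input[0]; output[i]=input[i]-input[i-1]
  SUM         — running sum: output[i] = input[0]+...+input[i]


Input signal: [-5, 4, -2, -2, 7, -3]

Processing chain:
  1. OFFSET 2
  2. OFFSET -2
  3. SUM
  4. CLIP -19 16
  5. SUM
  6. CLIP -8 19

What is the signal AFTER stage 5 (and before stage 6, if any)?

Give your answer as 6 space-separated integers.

Answer: -5 -6 -9 -14 -12 -13

Derivation:
Input: [-5, 4, -2, -2, 7, -3]
Stage 1 (OFFSET 2): -5+2=-3, 4+2=6, -2+2=0, -2+2=0, 7+2=9, -3+2=-1 -> [-3, 6, 0, 0, 9, -1]
Stage 2 (OFFSET -2): -3+-2=-5, 6+-2=4, 0+-2=-2, 0+-2=-2, 9+-2=7, -1+-2=-3 -> [-5, 4, -2, -2, 7, -3]
Stage 3 (SUM): sum[0..0]=-5, sum[0..1]=-1, sum[0..2]=-3, sum[0..3]=-5, sum[0..4]=2, sum[0..5]=-1 -> [-5, -1, -3, -5, 2, -1]
Stage 4 (CLIP -19 16): clip(-5,-19,16)=-5, clip(-1,-19,16)=-1, clip(-3,-19,16)=-3, clip(-5,-19,16)=-5, clip(2,-19,16)=2, clip(-1,-19,16)=-1 -> [-5, -1, -3, -5, 2, -1]
Stage 5 (SUM): sum[0..0]=-5, sum[0..1]=-6, sum[0..2]=-9, sum[0..3]=-14, sum[0..4]=-12, sum[0..5]=-13 -> [-5, -6, -9, -14, -12, -13]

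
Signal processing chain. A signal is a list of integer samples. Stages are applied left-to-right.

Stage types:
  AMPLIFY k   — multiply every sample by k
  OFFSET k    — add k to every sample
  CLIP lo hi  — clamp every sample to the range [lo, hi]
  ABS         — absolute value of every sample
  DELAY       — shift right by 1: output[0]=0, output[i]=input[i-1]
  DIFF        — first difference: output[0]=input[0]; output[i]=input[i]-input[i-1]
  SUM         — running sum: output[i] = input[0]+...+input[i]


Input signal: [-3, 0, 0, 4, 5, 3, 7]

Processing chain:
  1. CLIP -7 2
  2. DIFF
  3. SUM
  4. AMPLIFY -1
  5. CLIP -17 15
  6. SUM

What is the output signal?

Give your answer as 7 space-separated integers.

Input: [-3, 0, 0, 4, 5, 3, 7]
Stage 1 (CLIP -7 2): clip(-3,-7,2)=-3, clip(0,-7,2)=0, clip(0,-7,2)=0, clip(4,-7,2)=2, clip(5,-7,2)=2, clip(3,-7,2)=2, clip(7,-7,2)=2 -> [-3, 0, 0, 2, 2, 2, 2]
Stage 2 (DIFF): s[0]=-3, 0--3=3, 0-0=0, 2-0=2, 2-2=0, 2-2=0, 2-2=0 -> [-3, 3, 0, 2, 0, 0, 0]
Stage 3 (SUM): sum[0..0]=-3, sum[0..1]=0, sum[0..2]=0, sum[0..3]=2, sum[0..4]=2, sum[0..5]=2, sum[0..6]=2 -> [-3, 0, 0, 2, 2, 2, 2]
Stage 4 (AMPLIFY -1): -3*-1=3, 0*-1=0, 0*-1=0, 2*-1=-2, 2*-1=-2, 2*-1=-2, 2*-1=-2 -> [3, 0, 0, -2, -2, -2, -2]
Stage 5 (CLIP -17 15): clip(3,-17,15)=3, clip(0,-17,15)=0, clip(0,-17,15)=0, clip(-2,-17,15)=-2, clip(-2,-17,15)=-2, clip(-2,-17,15)=-2, clip(-2,-17,15)=-2 -> [3, 0, 0, -2, -2, -2, -2]
Stage 6 (SUM): sum[0..0]=3, sum[0..1]=3, sum[0..2]=3, sum[0..3]=1, sum[0..4]=-1, sum[0..5]=-3, sum[0..6]=-5 -> [3, 3, 3, 1, -1, -3, -5]

Answer: 3 3 3 1 -1 -3 -5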